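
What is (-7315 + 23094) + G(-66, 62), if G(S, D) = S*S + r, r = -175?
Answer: 19960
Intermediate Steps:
G(S, D) = -175 + S**2 (G(S, D) = S*S - 175 = S**2 - 175 = -175 + S**2)
(-7315 + 23094) + G(-66, 62) = (-7315 + 23094) + (-175 + (-66)**2) = 15779 + (-175 + 4356) = 15779 + 4181 = 19960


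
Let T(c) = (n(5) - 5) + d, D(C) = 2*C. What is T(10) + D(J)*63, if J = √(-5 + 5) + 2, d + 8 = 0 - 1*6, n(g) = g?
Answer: 238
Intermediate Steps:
d = -14 (d = -8 + (0 - 1*6) = -8 + (0 - 6) = -8 - 6 = -14)
J = 2 (J = √0 + 2 = 0 + 2 = 2)
T(c) = -14 (T(c) = (5 - 5) - 14 = 0 - 14 = -14)
T(10) + D(J)*63 = -14 + (2*2)*63 = -14 + 4*63 = -14 + 252 = 238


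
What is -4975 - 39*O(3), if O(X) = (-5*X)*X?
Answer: -3220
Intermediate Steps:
O(X) = -5*X²
-4975 - 39*O(3) = -4975 - (-195)*3² = -4975 - (-195)*9 = -4975 - 39*(-45) = -4975 + 1755 = -3220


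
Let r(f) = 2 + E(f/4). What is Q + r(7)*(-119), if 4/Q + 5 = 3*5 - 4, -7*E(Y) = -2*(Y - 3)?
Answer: -1169/6 ≈ -194.83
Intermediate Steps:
E(Y) = -6/7 + 2*Y/7 (E(Y) = -(-2)*(Y - 3)/7 = -(-2)*(-3 + Y)/7 = -(6 - 2*Y)/7 = -6/7 + 2*Y/7)
r(f) = 8/7 + f/14 (r(f) = 2 + (-6/7 + 2*(f/4)/7) = 2 + (-6/7 + f/14) = 8/7 + f/14)
Q = 2/3 (Q = 4/(-5 + (3*5 - 4)) = 4/(-5 + (15 - 4)) = 4/(-5 + 11) = 4/6 = 4*(1/6) = 2/3 ≈ 0.66667)
Q + r(7)*(-119) = 2/3 + (8/7 + (1/14)*7)*(-119) = 2/3 + (8/7 + 1/2)*(-119) = 2/3 + (23/14)*(-119) = 2/3 - 391/2 = -1169/6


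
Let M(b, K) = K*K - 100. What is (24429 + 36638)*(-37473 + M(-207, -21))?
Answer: -2267539844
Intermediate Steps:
M(b, K) = -100 + K² (M(b, K) = K² - 100 = -100 + K²)
(24429 + 36638)*(-37473 + M(-207, -21)) = (24429 + 36638)*(-37473 + (-100 + (-21)²)) = 61067*(-37473 + (-100 + 441)) = 61067*(-37473 + 341) = 61067*(-37132) = -2267539844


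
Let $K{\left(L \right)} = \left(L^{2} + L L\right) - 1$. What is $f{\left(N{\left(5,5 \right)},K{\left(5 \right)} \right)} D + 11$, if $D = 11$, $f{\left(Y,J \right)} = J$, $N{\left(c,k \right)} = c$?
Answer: $550$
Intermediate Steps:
$K{\left(L \right)} = -1 + 2 L^{2}$ ($K{\left(L \right)} = \left(L^{2} + L^{2}\right) - 1 = 2 L^{2} - 1 = -1 + 2 L^{2}$)
$f{\left(N{\left(5,5 \right)},K{\left(5 \right)} \right)} D + 11 = \left(-1 + 2 \cdot 5^{2}\right) 11 + 11 = \left(-1 + 2 \cdot 25\right) 11 + 11 = \left(-1 + 50\right) 11 + 11 = 49 \cdot 11 + 11 = 539 + 11 = 550$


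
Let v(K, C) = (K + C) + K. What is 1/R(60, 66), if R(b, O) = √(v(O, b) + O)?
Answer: √258/258 ≈ 0.062257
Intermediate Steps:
v(K, C) = C + 2*K (v(K, C) = (C + K) + K = C + 2*K)
R(b, O) = √(b + 3*O) (R(b, O) = √((b + 2*O) + O) = √(b + 3*O))
1/R(60, 66) = 1/(√(60 + 3*66)) = 1/(√(60 + 198)) = 1/(√258) = √258/258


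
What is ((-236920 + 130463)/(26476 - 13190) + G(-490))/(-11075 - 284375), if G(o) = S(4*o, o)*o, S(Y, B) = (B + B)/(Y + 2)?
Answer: 253399231/295608952100 ≈ 0.00085721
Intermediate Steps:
S(Y, B) = 2*B/(2 + Y) (S(Y, B) = (2*B)/(2 + Y) = 2*B/(2 + Y))
G(o) = 2*o**2/(2 + 4*o) (G(o) = (2*o/(2 + 4*o))*o = 2*o**2/(2 + 4*o))
((-236920 + 130463)/(26476 - 13190) + G(-490))/(-11075 - 284375) = ((-236920 + 130463)/(26476 - 13190) + (-490)**2/(1 + 2*(-490)))/(-11075 - 284375) = (-106457/13286 + 240100/(1 - 980))/(-295450) = (-106457*1/13286 + 240100/(-979))*(-1/295450) = (-8189/1022 + 240100*(-1/979))*(-1/295450) = (-8189/1022 - 240100/979)*(-1/295450) = -253399231/1000538*(-1/295450) = 253399231/295608952100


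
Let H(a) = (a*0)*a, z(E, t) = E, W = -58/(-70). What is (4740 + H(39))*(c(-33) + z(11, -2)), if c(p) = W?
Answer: 392472/7 ≈ 56067.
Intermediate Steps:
W = 29/35 (W = -58*(-1/70) = 29/35 ≈ 0.82857)
c(p) = 29/35
H(a) = 0 (H(a) = 0*a = 0)
(4740 + H(39))*(c(-33) + z(11, -2)) = (4740 + 0)*(29/35 + 11) = 4740*(414/35) = 392472/7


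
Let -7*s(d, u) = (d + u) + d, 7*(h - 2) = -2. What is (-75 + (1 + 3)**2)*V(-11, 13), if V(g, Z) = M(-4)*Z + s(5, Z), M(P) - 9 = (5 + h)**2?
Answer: -2023051/49 ≈ -41287.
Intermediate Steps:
h = 12/7 (h = 2 + (1/7)*(-2) = 2 - 2/7 = 12/7 ≈ 1.7143)
s(d, u) = -2*d/7 - u/7 (s(d, u) = -((d + u) + d)/7 = -(u + 2*d)/7 = -2*d/7 - u/7)
M(P) = 2650/49 (M(P) = 9 + (5 + 12/7)**2 = 9 + (47/7)**2 = 9 + 2209/49 = 2650/49)
V(g, Z) = -10/7 + 2643*Z/49 (V(g, Z) = 2650*Z/49 + (-2/7*5 - Z/7) = 2650*Z/49 + (-10/7 - Z/7) = -10/7 + 2643*Z/49)
(-75 + (1 + 3)**2)*V(-11, 13) = (-75 + (1 + 3)**2)*(-10/7 + (2643/49)*13) = (-75 + 4**2)*(-10/7 + 34359/49) = (-75 + 16)*(34289/49) = -59*34289/49 = -2023051/49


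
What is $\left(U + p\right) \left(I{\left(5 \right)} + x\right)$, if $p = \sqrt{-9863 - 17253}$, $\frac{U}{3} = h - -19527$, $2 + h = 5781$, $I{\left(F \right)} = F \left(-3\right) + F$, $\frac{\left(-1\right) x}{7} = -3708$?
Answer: $1969768428 + 51892 i \sqrt{6779} \approx 1.9698 \cdot 10^{9} + 4.2725 \cdot 10^{6} i$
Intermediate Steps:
$x = 25956$ ($x = \left(-7\right) \left(-3708\right) = 25956$)
$I{\left(F \right)} = - 2 F$ ($I{\left(F \right)} = - 3 F + F = - 2 F$)
$h = 5779$ ($h = -2 + 5781 = 5779$)
$U = 75918$ ($U = 3 \left(5779 - -19527\right) = 3 \left(5779 + 19527\right) = 3 \cdot 25306 = 75918$)
$p = 2 i \sqrt{6779}$ ($p = \sqrt{-27116} = 2 i \sqrt{6779} \approx 164.67 i$)
$\left(U + p\right) \left(I{\left(5 \right)} + x\right) = \left(75918 + 2 i \sqrt{6779}\right) \left(\left(-2\right) 5 + 25956\right) = \left(75918 + 2 i \sqrt{6779}\right) \left(-10 + 25956\right) = \left(75918 + 2 i \sqrt{6779}\right) 25946 = 1969768428 + 51892 i \sqrt{6779}$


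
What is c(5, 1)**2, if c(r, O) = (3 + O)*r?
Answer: 400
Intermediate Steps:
c(r, O) = r*(3 + O)
c(5, 1)**2 = (5*(3 + 1))**2 = (5*4)**2 = 20**2 = 400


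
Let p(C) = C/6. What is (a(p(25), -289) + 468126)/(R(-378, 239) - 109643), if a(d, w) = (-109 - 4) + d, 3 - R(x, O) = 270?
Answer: -2808103/659460 ≈ -4.2582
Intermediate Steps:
R(x, O) = -267 (R(x, O) = 3 - 1*270 = 3 - 270 = -267)
p(C) = C/6 (p(C) = C*(⅙) = C/6)
a(d, w) = -113 + d
(a(p(25), -289) + 468126)/(R(-378, 239) - 109643) = ((-113 + (⅙)*25) + 468126)/(-267 - 109643) = ((-113 + 25/6) + 468126)/(-109910) = (-653/6 + 468126)*(-1/109910) = (2808103/6)*(-1/109910) = -2808103/659460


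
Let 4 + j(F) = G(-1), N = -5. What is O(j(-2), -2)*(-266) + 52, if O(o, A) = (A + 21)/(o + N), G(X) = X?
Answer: 2787/5 ≈ 557.40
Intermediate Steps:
j(F) = -5 (j(F) = -4 - 1 = -5)
O(o, A) = (21 + A)/(-5 + o) (O(o, A) = (A + 21)/(o - 5) = (21 + A)/(-5 + o))
O(j(-2), -2)*(-266) + 52 = ((21 - 2)/(-5 - 5))*(-266) + 52 = (19/(-10))*(-266) + 52 = -1/10*19*(-266) + 52 = -19/10*(-266) + 52 = 2527/5 + 52 = 2787/5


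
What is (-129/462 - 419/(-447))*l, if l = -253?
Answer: -1042015/6258 ≈ -166.51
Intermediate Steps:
(-129/462 - 419/(-447))*l = (-129/462 - 419/(-447))*(-253) = (-129*1/462 - 419*(-1/447))*(-253) = (-43/154 + 419/447)*(-253) = (45305/68838)*(-253) = -1042015/6258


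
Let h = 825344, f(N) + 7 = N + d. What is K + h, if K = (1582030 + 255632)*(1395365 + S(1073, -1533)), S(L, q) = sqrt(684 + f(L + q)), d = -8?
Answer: 2564210061974 + 1837662*sqrt(209) ≈ 2.5642e+12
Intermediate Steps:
f(N) = -15 + N (f(N) = -7 + (N - 8) = -7 + (-8 + N) = -15 + N)
S(L, q) = sqrt(669 + L + q) (S(L, q) = sqrt(684 + (-15 + (L + q))) = sqrt(684 + (-15 + L + q)) = sqrt(669 + L + q))
K = 2564209236630 + 1837662*sqrt(209) (K = (1582030 + 255632)*(1395365 + sqrt(669 + 1073 - 1533)) = 1837662*(1395365 + sqrt(209)) = 2564209236630 + 1837662*sqrt(209) ≈ 2.5642e+12)
K + h = (2564209236630 + 1837662*sqrt(209)) + 825344 = 2564210061974 + 1837662*sqrt(209)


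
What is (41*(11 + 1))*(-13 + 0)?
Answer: -6396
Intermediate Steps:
(41*(11 + 1))*(-13 + 0) = (41*12)*(-13) = 492*(-13) = -6396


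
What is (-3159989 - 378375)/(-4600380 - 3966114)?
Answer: 1769182/4283247 ≈ 0.41305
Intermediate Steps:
(-3159989 - 378375)/(-4600380 - 3966114) = -3538364/(-8566494) = -3538364*(-1/8566494) = 1769182/4283247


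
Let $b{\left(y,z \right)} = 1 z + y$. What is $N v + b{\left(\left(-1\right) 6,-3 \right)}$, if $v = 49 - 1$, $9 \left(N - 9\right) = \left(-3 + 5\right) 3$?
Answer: $455$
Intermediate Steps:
$b{\left(y,z \right)} = y + z$ ($b{\left(y,z \right)} = z + y = y + z$)
$N = \frac{29}{3}$ ($N = 9 + \frac{\left(-3 + 5\right) 3}{9} = 9 + \frac{2 \cdot 3}{9} = 9 + \frac{1}{9} \cdot 6 = 9 + \frac{2}{3} = \frac{29}{3} \approx 9.6667$)
$v = 48$
$N v + b{\left(\left(-1\right) 6,-3 \right)} = \frac{29}{3} \cdot 48 - 9 = 464 - 9 = 455$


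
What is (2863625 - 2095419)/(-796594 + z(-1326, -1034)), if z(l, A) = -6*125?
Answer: -384103/398672 ≈ -0.96346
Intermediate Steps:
z(l, A) = -750
(2863625 - 2095419)/(-796594 + z(-1326, -1034)) = (2863625 - 2095419)/(-796594 - 750) = 768206/(-797344) = 768206*(-1/797344) = -384103/398672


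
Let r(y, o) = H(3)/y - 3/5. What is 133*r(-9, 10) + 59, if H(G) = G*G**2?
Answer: -2099/5 ≈ -419.80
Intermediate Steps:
H(G) = G**3
r(y, o) = -3/5 + 27/y (r(y, o) = 3**3/y - 3/5 = 27/y - 3*1/5 = 27/y - 3/5 = -3/5 + 27/y)
133*r(-9, 10) + 59 = 133*(-3/5 + 27/(-9)) + 59 = 133*(-3/5 + 27*(-1/9)) + 59 = 133*(-3/5 - 3) + 59 = 133*(-18/5) + 59 = -2394/5 + 59 = -2099/5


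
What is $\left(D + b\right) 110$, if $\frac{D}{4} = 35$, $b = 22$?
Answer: $17820$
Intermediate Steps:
$D = 140$ ($D = 4 \cdot 35 = 140$)
$\left(D + b\right) 110 = \left(140 + 22\right) 110 = 162 \cdot 110 = 17820$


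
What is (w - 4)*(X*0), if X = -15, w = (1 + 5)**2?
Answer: 0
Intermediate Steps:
w = 36 (w = 6**2 = 36)
(w - 4)*(X*0) = (36 - 4)*(-15*0) = 32*0 = 0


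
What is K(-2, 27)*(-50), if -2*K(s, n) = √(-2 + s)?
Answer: 50*I ≈ 50.0*I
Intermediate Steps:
K(s, n) = -√(-2 + s)/2
K(-2, 27)*(-50) = -√(-2 - 2)/2*(-50) = -I*(-50) = 50*I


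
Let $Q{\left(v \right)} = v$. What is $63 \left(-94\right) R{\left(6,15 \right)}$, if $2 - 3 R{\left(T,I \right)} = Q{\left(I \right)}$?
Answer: $25662$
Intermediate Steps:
$R{\left(T,I \right)} = \frac{2}{3} - \frac{I}{3}$
$63 \left(-94\right) R{\left(6,15 \right)} = 63 \left(-94\right) \left(\frac{2}{3} - 5\right) = - 5922 \left(\frac{2}{3} - 5\right) = \left(-5922\right) \left(- \frac{13}{3}\right) = 25662$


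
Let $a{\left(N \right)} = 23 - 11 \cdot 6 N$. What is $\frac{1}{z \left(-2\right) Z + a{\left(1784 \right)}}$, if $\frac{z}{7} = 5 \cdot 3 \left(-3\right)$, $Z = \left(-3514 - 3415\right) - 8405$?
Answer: $- \frac{1}{9778141} \approx -1.0227 \cdot 10^{-7}$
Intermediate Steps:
$a{\left(N \right)} = 23 - 66 N$
$Z = -15334$ ($Z = -6929 - 8405 = -15334$)
$z = -315$ ($z = 7 \cdot 5 \cdot 3 \left(-3\right) = 7 \cdot 15 \left(-3\right) = 7 \left(-45\right) = -315$)
$\frac{1}{z \left(-2\right) Z + a{\left(1784 \right)}} = \frac{1}{\left(-315\right) \left(-2\right) \left(-15334\right) + \left(23 - 117744\right)} = \frac{1}{630 \left(-15334\right) + \left(23 - 117744\right)} = \frac{1}{-9660420 - 117721} = \frac{1}{-9778141} = - \frac{1}{9778141}$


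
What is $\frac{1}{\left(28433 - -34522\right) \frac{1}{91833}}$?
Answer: $\frac{30611}{20985} \approx 1.4587$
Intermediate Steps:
$\frac{1}{\left(28433 - -34522\right) \frac{1}{91833}} = \frac{1}{\left(28433 + 34522\right) \frac{1}{91833}} = \frac{1}{62955 \cdot \frac{1}{91833}} = \frac{1}{\frac{20985}{30611}} = \frac{30611}{20985}$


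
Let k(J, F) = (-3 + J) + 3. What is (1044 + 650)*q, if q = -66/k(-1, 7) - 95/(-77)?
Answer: 113894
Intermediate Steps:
k(J, F) = J
q = 5177/77 (q = -66/(-1) - 95/(-77) = -66*(-1) - 95*(-1/77) = 66 + 95/77 = 5177/77 ≈ 67.234)
(1044 + 650)*q = (1044 + 650)*(5177/77) = 1694*(5177/77) = 113894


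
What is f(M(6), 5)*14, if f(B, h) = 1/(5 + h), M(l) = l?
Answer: 7/5 ≈ 1.4000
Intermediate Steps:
f(M(6), 5)*14 = 14/(5 + 5) = 14/10 = (⅒)*14 = 7/5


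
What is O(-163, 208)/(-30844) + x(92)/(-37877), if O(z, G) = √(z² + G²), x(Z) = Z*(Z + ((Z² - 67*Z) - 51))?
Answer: -215372/37877 - √69833/30844 ≈ -5.6947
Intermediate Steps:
x(Z) = Z*(-51 + Z² - 66*Z) (x(Z) = Z*(Z + (-51 + Z² - 67*Z)) = Z*(-51 + Z² - 66*Z))
O(z, G) = √(G² + z²)
O(-163, 208)/(-30844) + x(92)/(-37877) = √(208² + (-163)²)/(-30844) + (92*(-51 + 92² - 66*92))/(-37877) = √(43264 + 26569)*(-1/30844) + (92*(-51 + 8464 - 6072))*(-1/37877) = √69833*(-1/30844) + (92*2341)*(-1/37877) = -√69833/30844 + 215372*(-1/37877) = -√69833/30844 - 215372/37877 = -215372/37877 - √69833/30844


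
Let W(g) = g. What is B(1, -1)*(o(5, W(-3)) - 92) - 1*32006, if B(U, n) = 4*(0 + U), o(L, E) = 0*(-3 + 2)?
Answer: -32374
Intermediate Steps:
o(L, E) = 0 (o(L, E) = 0*(-1) = 0)
B(U, n) = 4*U
B(1, -1)*(o(5, W(-3)) - 92) - 1*32006 = (4*1)*(0 - 92) - 1*32006 = 4*(-92) - 32006 = -368 - 32006 = -32374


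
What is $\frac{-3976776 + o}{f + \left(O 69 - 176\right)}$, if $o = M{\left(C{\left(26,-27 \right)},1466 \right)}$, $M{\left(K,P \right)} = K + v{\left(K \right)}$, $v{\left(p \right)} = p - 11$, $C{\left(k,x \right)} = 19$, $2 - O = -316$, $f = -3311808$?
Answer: $\frac{568107}{470006} \approx 1.2087$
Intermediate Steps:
$O = 318$ ($O = 2 - -316 = 2 + 316 = 318$)
$v{\left(p \right)} = -11 + p$
$M{\left(K,P \right)} = -11 + 2 K$ ($M{\left(K,P \right)} = K + \left(-11 + K\right) = -11 + 2 K$)
$o = 27$ ($o = -11 + 2 \cdot 19 = -11 + 38 = 27$)
$\frac{-3976776 + o}{f + \left(O 69 - 176\right)} = \frac{-3976776 + 27}{-3311808 + \left(318 \cdot 69 - 176\right)} = - \frac{3976749}{-3311808 + \left(21942 - 176\right)} = - \frac{3976749}{-3311808 + 21766} = - \frac{3976749}{-3290042} = \left(-3976749\right) \left(- \frac{1}{3290042}\right) = \frac{568107}{470006}$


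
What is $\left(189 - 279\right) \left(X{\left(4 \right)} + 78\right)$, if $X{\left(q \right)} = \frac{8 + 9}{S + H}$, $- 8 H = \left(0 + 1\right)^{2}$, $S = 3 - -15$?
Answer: $- \frac{1016100}{143} \approx -7105.6$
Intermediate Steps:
$S = 18$ ($S = 3 + 15 = 18$)
$H = - \frac{1}{8}$ ($H = - \frac{\left(0 + 1\right)^{2}}{8} = - \frac{1^{2}}{8} = \left(- \frac{1}{8}\right) 1 = - \frac{1}{8} \approx -0.125$)
$X{\left(q \right)} = \frac{136}{143}$ ($X{\left(q \right)} = \frac{8 + 9}{18 - \frac{1}{8}} = \frac{17}{\frac{143}{8}} = 17 \cdot \frac{8}{143} = \frac{136}{143}$)
$\left(189 - 279\right) \left(X{\left(4 \right)} + 78\right) = \left(189 - 279\right) \left(\frac{136}{143} + 78\right) = \left(-90\right) \frac{11290}{143} = - \frac{1016100}{143}$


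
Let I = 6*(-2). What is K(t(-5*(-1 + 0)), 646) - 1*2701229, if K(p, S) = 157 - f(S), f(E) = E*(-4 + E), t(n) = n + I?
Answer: -3115804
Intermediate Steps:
I = -12
t(n) = -12 + n (t(n) = n - 12 = -12 + n)
K(p, S) = 157 - S*(-4 + S)
K(t(-5*(-1 + 0)), 646) - 1*2701229 = (157 - 1*646*(-4 + 646)) - 1*2701229 = (157 - 1*646*642) - 2701229 = (157 - 414732) - 2701229 = -414575 - 2701229 = -3115804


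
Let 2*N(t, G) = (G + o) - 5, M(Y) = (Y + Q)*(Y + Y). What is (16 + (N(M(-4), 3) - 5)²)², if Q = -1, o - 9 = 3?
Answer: 256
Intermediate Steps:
o = 12 (o = 9 + 3 = 12)
M(Y) = 2*Y*(-1 + Y) (M(Y) = (Y - 1)*(Y + Y) = (-1 + Y)*(2*Y) = 2*Y*(-1 + Y))
N(t, G) = 7/2 + G/2 (N(t, G) = ((G + 12) - 5)/2 = ((12 + G) - 5)/2 = (7 + G)/2 = 7/2 + G/2)
(16 + (N(M(-4), 3) - 5)²)² = (16 + ((7/2 + (½)*3) - 5)²)² = (16 + ((7/2 + 3/2) - 5)²)² = (16 + (5 - 5)²)² = (16 + 0²)² = (16 + 0)² = 16² = 256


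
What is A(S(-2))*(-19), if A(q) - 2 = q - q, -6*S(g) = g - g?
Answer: -38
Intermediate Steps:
S(g) = 0 (S(g) = -(g - g)/6 = -1/6*0 = 0)
A(q) = 2 (A(q) = 2 + (q - q) = 2 + 0 = 2)
A(S(-2))*(-19) = 2*(-19) = -38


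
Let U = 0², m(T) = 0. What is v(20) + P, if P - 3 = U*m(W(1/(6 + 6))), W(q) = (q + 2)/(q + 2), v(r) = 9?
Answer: 12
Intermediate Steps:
W(q) = 1 (W(q) = (2 + q)/(2 + q) = 1)
U = 0
P = 3 (P = 3 + 0*0 = 3 + 0 = 3)
v(20) + P = 9 + 3 = 12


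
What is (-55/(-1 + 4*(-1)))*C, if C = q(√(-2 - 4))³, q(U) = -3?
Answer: -297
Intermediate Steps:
C = -27 (C = (-3)³ = -27)
(-55/(-1 + 4*(-1)))*C = -55/(-1 + 4*(-1))*(-27) = -55/(-1 - 4)*(-27) = -55/(-5)*(-27) = -55*(-⅕)*(-27) = 11*(-27) = -297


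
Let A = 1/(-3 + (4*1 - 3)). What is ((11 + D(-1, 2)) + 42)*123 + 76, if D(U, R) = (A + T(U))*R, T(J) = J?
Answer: 6226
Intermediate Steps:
A = -½ (A = 1/(-3 + (4 - 3)) = 1/(-3 + 1) = 1/(-2) = -½ ≈ -0.50000)
D(U, R) = R*(-½ + U) (D(U, R) = (-½ + U)*R = R*(-½ + U))
((11 + D(-1, 2)) + 42)*123 + 76 = ((11 + 2*(-½ - 1)) + 42)*123 + 76 = ((11 + 2*(-3/2)) + 42)*123 + 76 = ((11 - 3) + 42)*123 + 76 = (8 + 42)*123 + 76 = 50*123 + 76 = 6150 + 76 = 6226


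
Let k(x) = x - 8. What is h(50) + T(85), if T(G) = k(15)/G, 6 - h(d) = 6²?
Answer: -2543/85 ≈ -29.918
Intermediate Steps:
h(d) = -30 (h(d) = 6 - 1*6² = 6 - 1*36 = 6 - 36 = -30)
k(x) = -8 + x
T(G) = 7/G (T(G) = (-8 + 15)/G = 7/G)
h(50) + T(85) = -30 + 7/85 = -2543/85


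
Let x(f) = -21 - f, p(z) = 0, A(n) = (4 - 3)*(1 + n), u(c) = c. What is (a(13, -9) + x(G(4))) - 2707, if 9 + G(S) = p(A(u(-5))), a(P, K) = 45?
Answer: -2674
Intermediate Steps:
A(n) = 1 + n (A(n) = 1*(1 + n) = 1 + n)
G(S) = -9 (G(S) = -9 + 0 = -9)
(a(13, -9) + x(G(4))) - 2707 = (45 + (-21 - 1*(-9))) - 2707 = (45 + (-21 + 9)) - 2707 = (45 - 12) - 2707 = 33 - 2707 = -2674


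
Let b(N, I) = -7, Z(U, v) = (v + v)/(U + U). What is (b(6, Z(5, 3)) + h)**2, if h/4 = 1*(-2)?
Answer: 225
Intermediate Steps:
Z(U, v) = v/U (Z(U, v) = (2*v)/((2*U)) = (2*v)*(1/(2*U)) = v/U)
h = -8 (h = 4*(1*(-2)) = 4*(-2) = -8)
(b(6, Z(5, 3)) + h)**2 = (-7 - 8)**2 = (-15)**2 = 225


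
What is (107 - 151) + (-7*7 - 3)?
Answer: -96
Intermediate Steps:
(107 - 151) + (-7*7 - 3) = -44 + (-49 - 3) = -44 - 52 = -96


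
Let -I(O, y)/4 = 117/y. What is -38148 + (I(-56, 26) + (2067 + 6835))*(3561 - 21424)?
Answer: -158733040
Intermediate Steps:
I(O, y) = -468/y
-38148 + (I(-56, 26) + (2067 + 6835))*(3561 - 21424) = -38148 + (-468/26 + (2067 + 6835))*(3561 - 21424) = -38148 + (-468*1/26 + 8902)*(-17863) = -38148 + (-18 + 8902)*(-17863) = -38148 + 8884*(-17863) = -38148 - 158694892 = -158733040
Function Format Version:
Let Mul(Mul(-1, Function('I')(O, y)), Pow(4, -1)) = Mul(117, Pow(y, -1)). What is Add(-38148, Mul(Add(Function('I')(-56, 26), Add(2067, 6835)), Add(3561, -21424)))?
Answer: -158733040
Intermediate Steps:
Function('I')(O, y) = Mul(-468, Pow(y, -1)) (Function('I')(O, y) = Mul(-4, Mul(117, Pow(y, -1))) = Mul(-468, Pow(y, -1)))
Add(-38148, Mul(Add(Function('I')(-56, 26), Add(2067, 6835)), Add(3561, -21424))) = Add(-38148, Mul(Add(Mul(-468, Pow(26, -1)), Add(2067, 6835)), Add(3561, -21424))) = Add(-38148, Mul(Add(Mul(-468, Rational(1, 26)), 8902), -17863)) = Add(-38148, Mul(Add(-18, 8902), -17863)) = Add(-38148, Mul(8884, -17863)) = Add(-38148, -158694892) = -158733040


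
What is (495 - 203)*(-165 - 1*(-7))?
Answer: -46136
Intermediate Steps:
(495 - 203)*(-165 - 1*(-7)) = 292*(-165 + 7) = 292*(-158) = -46136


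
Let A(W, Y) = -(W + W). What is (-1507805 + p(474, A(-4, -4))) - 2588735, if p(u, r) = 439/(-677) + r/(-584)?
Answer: -202455136064/49421 ≈ -4.0965e+6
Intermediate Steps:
A(W, Y) = -2*W
p(u, r) = -439/677 - r/584 (p(u, r) = 439*(-1/677) + r*(-1/584) = -439/677 - r/584)
(-1507805 + p(474, A(-4, -4))) - 2588735 = (-1507805 + (-439/677 - (-1)*(-4)/292)) - 2588735 = (-1507805 + (-439/677 - 1/584*8)) - 2588735 = (-1507805 + (-439/677 - 1/73)) - 2588735 = (-1507805 - 32724/49421) - 2588735 = -74517263629/49421 - 2588735 = -202455136064/49421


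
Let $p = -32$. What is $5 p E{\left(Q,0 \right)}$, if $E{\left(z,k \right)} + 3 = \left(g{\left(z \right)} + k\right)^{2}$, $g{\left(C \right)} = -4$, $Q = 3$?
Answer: $-2080$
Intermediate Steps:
$E{\left(z,k \right)} = -3 + \left(-4 + k\right)^{2}$
$5 p E{\left(Q,0 \right)} = 5 \left(-32\right) \left(-3 + \left(-4 + 0\right)^{2}\right) = - 160 \left(-3 + \left(-4\right)^{2}\right) = - 160 \left(-3 + 16\right) = \left(-160\right) 13 = -2080$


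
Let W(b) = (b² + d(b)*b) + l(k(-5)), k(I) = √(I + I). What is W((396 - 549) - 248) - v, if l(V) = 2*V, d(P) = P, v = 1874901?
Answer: -1553299 + 2*I*√10 ≈ -1.5533e+6 + 6.3246*I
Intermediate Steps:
k(I) = √2*√I (k(I) = √(2*I) = √2*√I)
W(b) = 2*b² + 2*I*√10 (W(b) = (b² + b*b) + 2*(√2*√(-5)) = (b² + b²) + 2*(√2*(I*√5)) = 2*b² + 2*(I*√10) = 2*b² + 2*I*√10)
W((396 - 549) - 248) - v = (2*((396 - 549) - 248)² + 2*I*√10) - 1*1874901 = (2*(-153 - 248)² + 2*I*√10) - 1874901 = (2*(-401)² + 2*I*√10) - 1874901 = (2*160801 + 2*I*√10) - 1874901 = (321602 + 2*I*√10) - 1874901 = -1553299 + 2*I*√10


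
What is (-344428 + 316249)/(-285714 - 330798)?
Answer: 9393/205504 ≈ 0.045707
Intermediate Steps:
(-344428 + 316249)/(-285714 - 330798) = -28179/(-616512) = -28179*(-1/616512) = 9393/205504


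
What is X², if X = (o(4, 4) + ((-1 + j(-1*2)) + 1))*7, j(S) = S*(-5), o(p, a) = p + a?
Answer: 15876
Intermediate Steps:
o(p, a) = a + p
j(S) = -5*S
X = 126 (X = ((4 + 4) + ((-1 - (-5)*2) + 1))*7 = (8 + ((-1 - 5*(-2)) + 1))*7 = (8 + ((-1 + 10) + 1))*7 = (8 + (9 + 1))*7 = (8 + 10)*7 = 18*7 = 126)
X² = 126² = 15876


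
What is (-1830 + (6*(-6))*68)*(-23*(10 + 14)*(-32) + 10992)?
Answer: -122590368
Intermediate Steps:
(-1830 + (6*(-6))*68)*(-23*(10 + 14)*(-32) + 10992) = (-1830 - 36*68)*(-23*24*(-32) + 10992) = (-1830 - 2448)*(-552*(-32) + 10992) = -4278*(17664 + 10992) = -4278*28656 = -122590368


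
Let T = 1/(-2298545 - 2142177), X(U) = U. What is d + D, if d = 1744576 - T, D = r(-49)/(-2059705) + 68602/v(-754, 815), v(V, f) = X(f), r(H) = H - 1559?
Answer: 2601100073932097105887/1490892101042630 ≈ 1.7447e+6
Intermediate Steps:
r(H) = -1559 + H
v(V, f) = f
T = -1/4440722 (T = 1/(-4440722) = -1/4440722 ≈ -2.2519e-7)
D = 28260238586/335731915 (D = (-1559 - 49)/(-2059705) + 68602/815 = -1608*(-1/2059705) + 68602*(1/815) = 1608/2059705 + 68602/815 = 28260238586/335731915 ≈ 84.175)
d = 7747177023873/4440722 (d = 1744576 - 1*(-1/4440722) = 1744576 + 1/4440722 = 7747177023873/4440722 ≈ 1.7446e+6)
d + D = 7747177023873/4440722 + 28260238586/335731915 = 2601100073932097105887/1490892101042630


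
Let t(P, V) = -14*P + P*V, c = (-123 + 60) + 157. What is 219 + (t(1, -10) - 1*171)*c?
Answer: -18111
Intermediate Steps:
c = 94 (c = -63 + 157 = 94)
219 + (t(1, -10) - 1*171)*c = 219 + (1*(-14 - 10) - 1*171)*94 = 219 + (1*(-24) - 171)*94 = 219 + (-24 - 171)*94 = 219 - 195*94 = 219 - 18330 = -18111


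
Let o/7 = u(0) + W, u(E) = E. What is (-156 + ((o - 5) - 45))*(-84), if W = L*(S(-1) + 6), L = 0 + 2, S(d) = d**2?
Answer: 9072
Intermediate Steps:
L = 2
W = 14 (W = 2*((-1)**2 + 6) = 2*(1 + 6) = 2*7 = 14)
o = 98 (o = 7*(0 + 14) = 7*14 = 98)
(-156 + ((o - 5) - 45))*(-84) = (-156 + ((98 - 5) - 45))*(-84) = (-156 + (93 - 45))*(-84) = (-156 + 48)*(-84) = -108*(-84) = 9072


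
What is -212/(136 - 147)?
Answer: 212/11 ≈ 19.273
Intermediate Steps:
-212/(136 - 147) = -212/(-11) = -1/11*(-212) = 212/11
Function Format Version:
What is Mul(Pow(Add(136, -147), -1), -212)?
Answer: Rational(212, 11) ≈ 19.273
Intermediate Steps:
Mul(Pow(Add(136, -147), -1), -212) = Mul(Pow(-11, -1), -212) = Mul(Rational(-1, 11), -212) = Rational(212, 11)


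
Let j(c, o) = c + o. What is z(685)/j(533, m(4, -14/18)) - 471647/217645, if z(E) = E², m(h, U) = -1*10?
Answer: 101877803744/113828335 ≈ 895.01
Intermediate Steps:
m(h, U) = -10
z(685)/j(533, m(4, -14/18)) - 471647/217645 = 685²/(533 - 10) - 471647/217645 = 469225/523 - 471647*1/217645 = 469225*(1/523) - 471647/217645 = 469225/523 - 471647/217645 = 101877803744/113828335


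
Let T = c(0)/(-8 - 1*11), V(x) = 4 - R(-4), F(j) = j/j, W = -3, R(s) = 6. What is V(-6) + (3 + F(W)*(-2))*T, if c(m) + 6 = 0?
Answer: -32/19 ≈ -1.6842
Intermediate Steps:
c(m) = -6 (c(m) = -6 + 0 = -6)
F(j) = 1
V(x) = -2 (V(x) = 4 - 1*6 = 4 - 6 = -2)
T = 6/19 (T = -6/(-8 - 1*11) = -6/(-8 - 11) = -6/(-19) = -6*(-1/19) = 6/19 ≈ 0.31579)
V(-6) + (3 + F(W)*(-2))*T = -2 + (3 + 1*(-2))*(6/19) = -2 + (3 - 2)*(6/19) = -2 + 1*(6/19) = -2 + 6/19 = -32/19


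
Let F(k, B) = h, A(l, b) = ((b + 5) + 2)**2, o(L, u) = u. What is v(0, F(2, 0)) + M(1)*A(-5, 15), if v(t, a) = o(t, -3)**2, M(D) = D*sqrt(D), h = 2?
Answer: 493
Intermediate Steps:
M(D) = D**(3/2)
A(l, b) = (7 + b)**2 (A(l, b) = ((5 + b) + 2)**2 = (7 + b)**2)
F(k, B) = 2
v(t, a) = 9 (v(t, a) = (-3)**2 = 9)
v(0, F(2, 0)) + M(1)*A(-5, 15) = 9 + 1**(3/2)*(7 + 15)**2 = 9 + 1*22**2 = 9 + 1*484 = 9 + 484 = 493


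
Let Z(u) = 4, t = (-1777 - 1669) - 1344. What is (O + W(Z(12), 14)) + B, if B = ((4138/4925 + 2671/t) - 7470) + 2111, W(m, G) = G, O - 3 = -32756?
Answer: -179750745431/4718150 ≈ -38098.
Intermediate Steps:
O = -32753 (O = 3 - 32756 = -32753)
t = -4790 (t = -3446 - 1344 = -4790)
B = -25283232581/4718150 (B = ((4138/4925 + 2671/(-4790)) - 7470) + 2111 = ((4138*(1/4925) + 2671*(-1/4790)) - 7470) + 2111 = ((4138/4925 - 2671/4790) - 7470) + 2111 = (1333269/4718150 - 7470) + 2111 = -35243247231/4718150 + 2111 = -25283232581/4718150 ≈ -5358.7)
(O + W(Z(12), 14)) + B = (-32753 + 14) - 25283232581/4718150 = -32739 - 25283232581/4718150 = -179750745431/4718150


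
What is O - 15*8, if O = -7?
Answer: -127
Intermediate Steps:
O - 15*8 = -7 - 15*8 = -7 - 120 = -127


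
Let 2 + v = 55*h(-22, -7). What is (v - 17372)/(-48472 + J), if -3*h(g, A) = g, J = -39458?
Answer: 25456/131895 ≈ 0.19300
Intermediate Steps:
h(g, A) = -g/3
v = 1204/3 (v = -2 + 55*(-⅓*(-22)) = -2 + 55*(22/3) = -2 + 1210/3 = 1204/3 ≈ 401.33)
(v - 17372)/(-48472 + J) = (1204/3 - 17372)/(-48472 - 39458) = -50912/3/(-87930) = -50912/3*(-1/87930) = 25456/131895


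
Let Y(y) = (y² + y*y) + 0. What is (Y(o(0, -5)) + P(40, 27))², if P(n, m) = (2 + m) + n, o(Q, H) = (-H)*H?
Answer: 1739761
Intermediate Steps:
o(Q, H) = -H²
Y(y) = 2*y² (Y(y) = (y² + y²) + 0 = 2*y² + 0 = 2*y²)
P(n, m) = 2 + m + n
(Y(o(0, -5)) + P(40, 27))² = (2*(-1*(-5)²)² + (2 + 27 + 40))² = (2*(-1*25)² + 69)² = (2*(-25)² + 69)² = (2*625 + 69)² = (1250 + 69)² = 1319² = 1739761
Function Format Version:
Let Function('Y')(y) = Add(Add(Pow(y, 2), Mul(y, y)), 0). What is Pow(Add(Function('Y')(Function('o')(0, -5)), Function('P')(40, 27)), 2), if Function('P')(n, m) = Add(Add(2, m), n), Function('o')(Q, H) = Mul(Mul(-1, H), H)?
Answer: 1739761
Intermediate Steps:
Function('o')(Q, H) = Mul(-1, Pow(H, 2))
Function('Y')(y) = Mul(2, Pow(y, 2)) (Function('Y')(y) = Add(Add(Pow(y, 2), Pow(y, 2)), 0) = Add(Mul(2, Pow(y, 2)), 0) = Mul(2, Pow(y, 2)))
Function('P')(n, m) = Add(2, m, n)
Pow(Add(Function('Y')(Function('o')(0, -5)), Function('P')(40, 27)), 2) = Pow(Add(Mul(2, Pow(Mul(-1, Pow(-5, 2)), 2)), Add(2, 27, 40)), 2) = Pow(Add(Mul(2, Pow(Mul(-1, 25), 2)), 69), 2) = Pow(Add(Mul(2, Pow(-25, 2)), 69), 2) = Pow(Add(Mul(2, 625), 69), 2) = Pow(Add(1250, 69), 2) = Pow(1319, 2) = 1739761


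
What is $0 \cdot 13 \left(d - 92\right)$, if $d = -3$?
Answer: $0$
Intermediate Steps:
$0 \cdot 13 \left(d - 92\right) = 0 \cdot 13 \left(-3 - 92\right) = 0 \left(-95\right) = 0$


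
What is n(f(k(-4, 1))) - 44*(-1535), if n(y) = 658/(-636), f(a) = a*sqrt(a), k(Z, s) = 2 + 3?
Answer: 21477391/318 ≈ 67539.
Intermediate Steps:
k(Z, s) = 5
f(a) = a**(3/2)
n(y) = -329/318 (n(y) = 658*(-1/636) = -329/318)
n(f(k(-4, 1))) - 44*(-1535) = -329/318 - 44*(-1535) = -329/318 - 1*(-67540) = -329/318 + 67540 = 21477391/318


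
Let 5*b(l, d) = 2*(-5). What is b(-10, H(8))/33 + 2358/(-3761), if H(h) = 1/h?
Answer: -85336/124113 ≈ -0.68757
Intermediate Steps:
b(l, d) = -2 (b(l, d) = (2*(-5))/5 = (1/5)*(-10) = -2)
b(-10, H(8))/33 + 2358/(-3761) = -2/33 + 2358/(-3761) = -2*1/33 + 2358*(-1/3761) = -2/33 - 2358/3761 = -85336/124113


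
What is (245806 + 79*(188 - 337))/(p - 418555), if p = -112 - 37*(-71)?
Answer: -46807/83208 ≈ -0.56253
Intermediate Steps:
p = 2515 (p = -112 + 2627 = 2515)
(245806 + 79*(188 - 337))/(p - 418555) = (245806 + 79*(188 - 337))/(2515 - 418555) = (245806 + 79*(-149))/(-416040) = (245806 - 11771)*(-1/416040) = 234035*(-1/416040) = -46807/83208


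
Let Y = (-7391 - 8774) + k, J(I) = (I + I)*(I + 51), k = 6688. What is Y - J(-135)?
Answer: -32157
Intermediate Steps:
J(I) = 2*I*(51 + I) (J(I) = (2*I)*(51 + I) = 2*I*(51 + I))
Y = -9477 (Y = (-7391 - 8774) + 6688 = -16165 + 6688 = -9477)
Y - J(-135) = -9477 - 2*(-135)*(51 - 135) = -9477 - 2*(-135)*(-84) = -9477 - 1*22680 = -9477 - 22680 = -32157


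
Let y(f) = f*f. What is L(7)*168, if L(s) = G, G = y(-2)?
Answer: 672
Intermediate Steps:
y(f) = f²
G = 4 (G = (-2)² = 4)
L(s) = 4
L(7)*168 = 4*168 = 672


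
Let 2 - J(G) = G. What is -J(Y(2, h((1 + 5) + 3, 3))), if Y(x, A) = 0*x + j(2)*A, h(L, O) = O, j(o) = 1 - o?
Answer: -5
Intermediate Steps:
Y(x, A) = -A (Y(x, A) = 0*x + (1 - 1*2)*A = 0 + (1 - 2)*A = 0 - A = -A)
J(G) = 2 - G
-J(Y(2, h((1 + 5) + 3, 3))) = -(2 - (-1)*3) = -(2 - 1*(-3)) = -(2 + 3) = -1*5 = -5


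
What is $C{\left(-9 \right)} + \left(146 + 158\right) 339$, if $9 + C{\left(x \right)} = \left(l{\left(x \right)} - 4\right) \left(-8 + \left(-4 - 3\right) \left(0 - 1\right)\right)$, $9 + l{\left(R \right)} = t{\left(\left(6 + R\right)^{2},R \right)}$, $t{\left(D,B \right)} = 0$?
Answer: $103060$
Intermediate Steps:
$l{\left(R \right)} = -9$ ($l{\left(R \right)} = -9 + 0 = -9$)
$C{\left(x \right)} = 4$ ($C{\left(x \right)} = -9 + \left(-9 - 4\right) \left(-8 + \left(-4 - 3\right) \left(0 - 1\right)\right) = -9 - 13 \left(-8 - -7\right) = -9 - 13 \left(-8 + 7\right) = -9 - -13 = -9 + 13 = 4$)
$C{\left(-9 \right)} + \left(146 + 158\right) 339 = 4 + \left(146 + 158\right) 339 = 4 + 304 \cdot 339 = 4 + 103056 = 103060$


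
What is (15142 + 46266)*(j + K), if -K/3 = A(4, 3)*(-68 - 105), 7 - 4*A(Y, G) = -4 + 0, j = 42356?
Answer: 2688641816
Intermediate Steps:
A(Y, G) = 11/4 (A(Y, G) = 7/4 - (-4 + 0)/4 = 7/4 - ¼*(-4) = 7/4 + 1 = 11/4)
K = 5709/4 (K = -33*(-68 - 105)/4 = -33*(-173)/4 = -3*(-1903/4) = 5709/4 ≈ 1427.3)
(15142 + 46266)*(j + K) = (15142 + 46266)*(42356 + 5709/4) = 61408*(175133/4) = 2688641816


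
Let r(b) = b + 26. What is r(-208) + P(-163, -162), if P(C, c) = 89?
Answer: -93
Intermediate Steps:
r(b) = 26 + b
r(-208) + P(-163, -162) = (26 - 208) + 89 = -182 + 89 = -93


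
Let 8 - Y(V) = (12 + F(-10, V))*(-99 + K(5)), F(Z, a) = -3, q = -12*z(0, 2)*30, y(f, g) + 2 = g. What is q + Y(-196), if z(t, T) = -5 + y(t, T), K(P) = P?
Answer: 2654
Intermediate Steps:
y(f, g) = -2 + g
z(t, T) = -7 + T (z(t, T) = -5 + (-2 + T) = -7 + T)
q = 1800 (q = -12*(-7 + 2)*30 = -12*(-5)*30 = 60*30 = 1800)
Y(V) = 854 (Y(V) = 8 - (12 - 3)*(-99 + 5) = 8 - 9*(-94) = 8 - 1*(-846) = 8 + 846 = 854)
q + Y(-196) = 1800 + 854 = 2654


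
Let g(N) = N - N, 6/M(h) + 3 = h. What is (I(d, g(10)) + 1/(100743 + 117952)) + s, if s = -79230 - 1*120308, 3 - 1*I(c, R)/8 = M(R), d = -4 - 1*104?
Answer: -43629215109/218695 ≈ -1.9950e+5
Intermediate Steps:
M(h) = 6/(-3 + h)
g(N) = 0
d = -108 (d = -4 - 104 = -108)
I(c, R) = 24 - 48/(-3 + R)
s = -199538 (s = -79230 - 120308 = -199538)
(I(d, g(10)) + 1/(100743 + 117952)) + s = (24*(-5 + 0)/(-3 + 0) + 1/(100743 + 117952)) - 199538 = (24*(-5)/(-3) + 1/218695) - 199538 = (24*(-⅓)*(-5) + 1/218695) - 199538 = (40 + 1/218695) - 199538 = 8747801/218695 - 199538 = -43629215109/218695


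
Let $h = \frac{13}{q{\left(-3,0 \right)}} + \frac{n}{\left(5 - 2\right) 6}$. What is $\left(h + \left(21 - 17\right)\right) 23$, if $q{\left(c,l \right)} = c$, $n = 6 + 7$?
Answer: $\frac{161}{18} \approx 8.9444$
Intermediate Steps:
$n = 13$
$h = - \frac{65}{18}$ ($h = \frac{13}{-3} + \frac{13}{\left(5 - 2\right) 6} = 13 \left(- \frac{1}{3}\right) + \frac{13}{3 \cdot 6} = - \frac{13}{3} + \frac{13}{18} = - \frac{65}{18} \approx -3.6111$)
$\left(h + \left(21 - 17\right)\right) 23 = \left(- \frac{65}{18} + \left(21 - 17\right)\right) 23 = \left(- \frac{65}{18} + 4\right) 23 = \frac{7}{18} \cdot 23 = \frac{161}{18}$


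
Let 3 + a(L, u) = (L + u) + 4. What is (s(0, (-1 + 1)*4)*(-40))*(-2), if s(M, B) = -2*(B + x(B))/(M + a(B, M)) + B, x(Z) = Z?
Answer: 0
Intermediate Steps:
a(L, u) = 1 + L + u (a(L, u) = -3 + ((L + u) + 4) = -3 + (4 + L + u) = 1 + L + u)
s(M, B) = B - 4*B/(1 + B + 2*M) (s(M, B) = -2*(B + B)/(M + (1 + B + M)) + B = -2*2*B/(1 + B + 2*M) + B = -4*B/(1 + B + 2*M) + B = B - 4*B/(1 + B + 2*M))
(s(0, (-1 + 1)*4)*(-40))*(-2) = ((((-1 + 1)*4)*(-3 + (-1 + 1)*4 + 2*0)/(1 + (-1 + 1)*4 + 2*0))*(-40))*(-2) = (((0*4)*(-3 + 0*4 + 0)/(1 + 0*4 + 0))*(-40))*(-2) = ((0*(-3 + 0 + 0)/(1 + 0 + 0))*(-40))*(-2) = ((0*(-3)/1)*(-40))*(-2) = ((0*1*(-3))*(-40))*(-2) = (0*(-40))*(-2) = 0*(-2) = 0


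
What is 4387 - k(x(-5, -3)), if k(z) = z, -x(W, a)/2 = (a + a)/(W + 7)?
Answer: 4381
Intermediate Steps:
x(W, a) = -4*a/(7 + W) (x(W, a) = -2*(a + a)/(W + 7) = -2*2*a/(7 + W) = -4*a/(7 + W))
4387 - k(x(-5, -3)) = 4387 - (-4)*(-3)/(7 - 5) = 4387 - (-4)*(-3)/2 = 4387 - 1*6 = 4387 - 6 = 4381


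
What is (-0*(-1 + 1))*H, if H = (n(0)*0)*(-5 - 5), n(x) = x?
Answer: 0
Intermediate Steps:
H = 0 (H = (0*0)*(-5 - 5) = 0*(-10) = 0)
(-0*(-1 + 1))*H = -0*(-1 + 1)*0 = -0*0*0 = -60*0*0 = 0*0 = 0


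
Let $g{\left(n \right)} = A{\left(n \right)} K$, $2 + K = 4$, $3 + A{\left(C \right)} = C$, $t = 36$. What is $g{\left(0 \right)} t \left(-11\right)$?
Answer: $2376$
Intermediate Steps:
$A{\left(C \right)} = -3 + C$
$K = 2$ ($K = -2 + 4 = 2$)
$g{\left(n \right)} = -6 + 2 n$ ($g{\left(n \right)} = \left(-3 + n\right) 2 = -6 + 2 n$)
$g{\left(0 \right)} t \left(-11\right) = \left(-6 + 2 \cdot 0\right) 36 \left(-11\right) = \left(-6 + 0\right) 36 \left(-11\right) = \left(-6\right) 36 \left(-11\right) = \left(-216\right) \left(-11\right) = 2376$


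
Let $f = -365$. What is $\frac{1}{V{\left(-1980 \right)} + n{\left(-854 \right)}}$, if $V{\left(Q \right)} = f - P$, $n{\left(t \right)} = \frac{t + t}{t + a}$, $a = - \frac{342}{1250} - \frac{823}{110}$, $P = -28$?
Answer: $- \frac{11849137}{3969674169} \approx -0.0029849$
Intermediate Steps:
$a = - \frac{106637}{13750}$ ($a = \left(-342\right) \frac{1}{1250} - \frac{823}{110} = - \frac{171}{625} - \frac{823}{110} = - \frac{106637}{13750} \approx -7.7554$)
$n{\left(t \right)} = \frac{2 t}{- \frac{106637}{13750} + t}$ ($n{\left(t \right)} = \frac{t + t}{t - \frac{106637}{13750}} = \frac{2 t}{- \frac{106637}{13750} + t}$)
$V{\left(Q \right)} = -337$ ($V{\left(Q \right)} = -365 - -28 = -365 + 28 = -337$)
$\frac{1}{V{\left(-1980 \right)} + n{\left(-854 \right)}} = \frac{1}{-337 + 27500 \left(-854\right) \frac{1}{-106637 + 13750 \left(-854\right)}} = \frac{1}{-337 + 27500 \left(-854\right) \frac{1}{-106637 - 11742500}} = \frac{1}{-337 + 27500 \left(-854\right) \frac{1}{-11849137}} = \frac{1}{-337 + 27500 \left(-854\right) \left(- \frac{1}{11849137}\right)} = \frac{1}{-337 + \frac{23485000}{11849137}} = \frac{1}{- \frac{3969674169}{11849137}} = - \frac{11849137}{3969674169}$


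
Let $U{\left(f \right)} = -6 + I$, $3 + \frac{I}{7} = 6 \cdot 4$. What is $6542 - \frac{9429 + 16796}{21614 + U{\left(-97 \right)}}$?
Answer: $\frac{28458997}{4351} \approx 6540.8$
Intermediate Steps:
$I = 147$ ($I = -21 + 7 \cdot 6 \cdot 4 = -21 + 7 \cdot 24 = -21 + 168 = 147$)
$U{\left(f \right)} = 141$ ($U{\left(f \right)} = -6 + 147 = 141$)
$6542 - \frac{9429 + 16796}{21614 + U{\left(-97 \right)}} = 6542 - \frac{9429 + 16796}{21614 + 141} = 6542 - \frac{26225}{21755} = 6542 - 26225 \cdot \frac{1}{21755} = 6542 - \frac{5245}{4351} = \frac{28458997}{4351}$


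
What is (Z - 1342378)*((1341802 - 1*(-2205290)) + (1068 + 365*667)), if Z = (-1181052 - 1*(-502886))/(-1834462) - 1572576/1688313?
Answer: -2627300052921105763982255/516191007101 ≈ -5.0898e+12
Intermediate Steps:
Z = -289979073359/516191007101 (Z = (-1181052 + 502886)*(-1/1834462) - 1572576*1/1688313 = -678166*(-1/1834462) - 524192/562771 = 339083/917231 - 524192/562771 = -289979073359/516191007101 ≈ -0.56177)
(Z - 1342378)*((1341802 - 1*(-2205290)) + (1068 + 365*667)) = (-289979073359/516191007101 - 1342378)*((1341802 - 1*(-2205290)) + (1068 + 365*667)) = -692923741709299537*((1341802 + 2205290) + (1068 + 243455))/516191007101 = -692923741709299537*(3547092 + 244523)/516191007101 = -692923741709299537/516191007101*3791615 = -2627300052921105763982255/516191007101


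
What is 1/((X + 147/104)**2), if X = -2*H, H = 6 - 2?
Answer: 10816/469225 ≈ 0.023051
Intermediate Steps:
H = 4
X = -8 (X = -2*4 = -8)
1/((X + 147/104)**2) = 1/((-8 + 147/104)**2) = 1/((-685/104)**2) = 1/(469225/10816) = 10816/469225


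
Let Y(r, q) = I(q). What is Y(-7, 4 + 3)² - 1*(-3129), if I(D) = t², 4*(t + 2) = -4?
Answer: 3210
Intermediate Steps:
t = -3 (t = -2 + (¼)*(-4) = -2 - 1 = -3)
I(D) = 9 (I(D) = (-3)² = 9)
Y(r, q) = 9
Y(-7, 4 + 3)² - 1*(-3129) = 9² - 1*(-3129) = 81 + 3129 = 3210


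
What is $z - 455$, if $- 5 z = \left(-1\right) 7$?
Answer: $- \frac{2268}{5} \approx -453.6$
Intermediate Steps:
$z = \frac{7}{5}$ ($z = - \frac{\left(-1\right) 7}{5} = \left(- \frac{1}{5}\right) \left(-7\right) = \frac{7}{5} \approx 1.4$)
$z - 455 = \frac{7}{5} - 455 = - \frac{2268}{5}$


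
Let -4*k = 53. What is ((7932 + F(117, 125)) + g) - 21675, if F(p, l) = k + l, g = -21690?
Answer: -141285/4 ≈ -35321.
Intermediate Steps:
k = -53/4 (k = -1/4*53 = -53/4 ≈ -13.250)
F(p, l) = -53/4 + l
((7932 + F(117, 125)) + g) - 21675 = ((7932 + (-53/4 + 125)) - 21690) - 21675 = ((7932 + 447/4) - 21690) - 21675 = (32175/4 - 21690) - 21675 = -54585/4 - 21675 = -141285/4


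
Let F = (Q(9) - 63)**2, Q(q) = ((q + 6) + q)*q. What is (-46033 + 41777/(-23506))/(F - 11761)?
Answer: -1082093475/273797888 ≈ -3.9522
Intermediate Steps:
Q(q) = q*(6 + 2*q) (Q(q) = ((6 + q) + q)*q = (6 + 2*q)*q = q*(6 + 2*q))
F = 23409 (F = (2*9*(3 + 9) - 63)**2 = (2*9*12 - 63)**2 = (216 - 63)**2 = 153**2 = 23409)
(-46033 + 41777/(-23506))/(F - 11761) = (-46033 + 41777/(-23506))/(23409 - 11761) = (-46033 + 41777*(-1/23506))/11648 = (-46033 - 41777/23506)*(1/11648) = -1082093475/23506*1/11648 = -1082093475/273797888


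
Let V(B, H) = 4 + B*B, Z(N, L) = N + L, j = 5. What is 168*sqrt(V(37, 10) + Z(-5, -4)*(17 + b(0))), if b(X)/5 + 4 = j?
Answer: 840*sqrt(47) ≈ 5758.8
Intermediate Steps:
Z(N, L) = L + N
b(X) = 5 (b(X) = -20 + 5*5 = -20 + 25 = 5)
V(B, H) = 4 + B**2
168*sqrt(V(37, 10) + Z(-5, -4)*(17 + b(0))) = 168*sqrt((4 + 37**2) + (-4 - 5)*(17 + 5)) = 168*sqrt((4 + 1369) - 9*22) = 168*sqrt(1373 - 198) = 168*sqrt(1175) = 168*(5*sqrt(47)) = 840*sqrt(47)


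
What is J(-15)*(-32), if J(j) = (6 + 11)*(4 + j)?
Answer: 5984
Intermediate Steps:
J(j) = 68 + 17*j (J(j) = 17*(4 + j) = 68 + 17*j)
J(-15)*(-32) = (68 + 17*(-15))*(-32) = (68 - 255)*(-32) = -187*(-32) = 5984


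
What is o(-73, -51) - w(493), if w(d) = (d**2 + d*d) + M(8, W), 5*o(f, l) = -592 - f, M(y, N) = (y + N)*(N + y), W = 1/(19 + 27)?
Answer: -5144695849/10580 ≈ -4.8627e+5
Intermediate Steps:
W = 1/46 ≈ 0.021739
M(y, N) = (N + y)**2 (M(y, N) = (N + y)*(N + y) = (N + y)**2)
o(f, l) = -592/5 - f/5 (o(f, l) = (-592 - f)/5 = -592/5 - f/5)
w(d) = 136161/2116 + 2*d**2 (w(d) = (d**2 + d*d) + (1/46 + 8)**2 = (d**2 + d**2) + (369/46)**2 = 2*d**2 + 136161/2116 = 136161/2116 + 2*d**2)
o(-73, -51) - w(493) = (-592/5 - 1/5*(-73)) - (136161/2116 + 2*493**2) = (-592/5 + 73/5) - (136161/2116 + 2*243049) = -519/5 - (136161/2116 + 486098) = -519/5 - 1*1028719529/2116 = -519/5 - 1028719529/2116 = -5144695849/10580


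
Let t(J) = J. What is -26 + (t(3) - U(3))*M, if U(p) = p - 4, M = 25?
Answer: 74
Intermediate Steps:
U(p) = -4 + p
-26 + (t(3) - U(3))*M = -26 + (3 - (-4 + 3))*25 = -26 + (3 - 1*(-1))*25 = -26 + (3 + 1)*25 = -26 + 4*25 = -26 + 100 = 74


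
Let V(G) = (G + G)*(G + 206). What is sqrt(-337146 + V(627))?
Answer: 6*sqrt(19651) ≈ 841.09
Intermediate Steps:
V(G) = 2*G*(206 + G) (V(G) = (2*G)*(206 + G) = 2*G*(206 + G))
sqrt(-337146 + V(627)) = sqrt(-337146 + 2*627*(206 + 627)) = sqrt(-337146 + 2*627*833) = sqrt(-337146 + 1044582) = sqrt(707436) = 6*sqrt(19651)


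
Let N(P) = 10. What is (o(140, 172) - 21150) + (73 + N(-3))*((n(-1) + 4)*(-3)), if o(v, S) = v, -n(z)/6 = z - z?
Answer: -22006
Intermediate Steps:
n(z) = 0 (n(z) = -6*(z - z) = -6*0 = 0)
(o(140, 172) - 21150) + (73 + N(-3))*((n(-1) + 4)*(-3)) = (140 - 21150) + (73 + 10)*((0 + 4)*(-3)) = -21010 + 83*(4*(-3)) = -21010 + 83*(-12) = -21010 - 996 = -22006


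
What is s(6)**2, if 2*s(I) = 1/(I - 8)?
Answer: 1/16 ≈ 0.062500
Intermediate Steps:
s(I) = 1/(2*(-8 + I)) (s(I) = 1/(2*(I - 8)) = 1/(2*(-8 + I)))
s(6)**2 = (1/(2*(-8 + 6)))**2 = ((1/2)/(-2))**2 = ((1/2)*(-1/2))**2 = (-1/4)**2 = 1/16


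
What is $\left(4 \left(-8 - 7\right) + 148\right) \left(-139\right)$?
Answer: $-12232$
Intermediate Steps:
$\left(4 \left(-8 - 7\right) + 148\right) \left(-139\right) = \left(4 \left(-15\right) + 148\right) \left(-139\right) = \left(-60 + 148\right) \left(-139\right) = 88 \left(-139\right) = -12232$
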